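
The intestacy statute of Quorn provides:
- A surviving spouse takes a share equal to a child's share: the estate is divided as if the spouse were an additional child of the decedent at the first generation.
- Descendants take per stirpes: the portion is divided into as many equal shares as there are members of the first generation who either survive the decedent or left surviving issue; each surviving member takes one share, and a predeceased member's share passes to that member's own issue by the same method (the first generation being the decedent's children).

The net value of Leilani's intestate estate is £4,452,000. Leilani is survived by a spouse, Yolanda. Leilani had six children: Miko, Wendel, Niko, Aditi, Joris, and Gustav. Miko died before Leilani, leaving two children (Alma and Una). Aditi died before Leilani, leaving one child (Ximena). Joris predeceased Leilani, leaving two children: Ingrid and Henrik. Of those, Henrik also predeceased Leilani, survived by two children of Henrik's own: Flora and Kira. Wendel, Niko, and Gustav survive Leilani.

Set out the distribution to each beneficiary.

The spouse counts as an additional share at the children's level, so there are 7 primary shares of £636,000. Yolanda takes one such share (£636,000).
The children's combined portion (£3,816,000) is divided into 6 shares of £636,000: Wendel, Niko, and Gustav each take £636,000; Miko's £636,000 share passes to Miko's issue; Aditi's £636,000 share passes to Aditi's issue; Joris's £636,000 share passes to Joris's issue.
Miko's share (£636,000) is divided into 2 shares of £318,000: Alma and Una each take £318,000.
Aditi's share (£636,000) passes entirely to Ximena.
Joris's share (£636,000) is divided into 2 shares of £318,000: Ingrid takes £318,000; Henrik's £318,000 share passes to Henrik's issue.
Henrik's share (£318,000) is divided into 2 shares of £159,000: Flora and Kira each take £159,000.

Yolanda: £636,000; Alma: £318,000; Una: £318,000; Wendel: £636,000; Niko: £636,000; Ximena: £636,000; Ingrid: £318,000; Flora: £159,000; Kira: £159,000; Gustav: £636,000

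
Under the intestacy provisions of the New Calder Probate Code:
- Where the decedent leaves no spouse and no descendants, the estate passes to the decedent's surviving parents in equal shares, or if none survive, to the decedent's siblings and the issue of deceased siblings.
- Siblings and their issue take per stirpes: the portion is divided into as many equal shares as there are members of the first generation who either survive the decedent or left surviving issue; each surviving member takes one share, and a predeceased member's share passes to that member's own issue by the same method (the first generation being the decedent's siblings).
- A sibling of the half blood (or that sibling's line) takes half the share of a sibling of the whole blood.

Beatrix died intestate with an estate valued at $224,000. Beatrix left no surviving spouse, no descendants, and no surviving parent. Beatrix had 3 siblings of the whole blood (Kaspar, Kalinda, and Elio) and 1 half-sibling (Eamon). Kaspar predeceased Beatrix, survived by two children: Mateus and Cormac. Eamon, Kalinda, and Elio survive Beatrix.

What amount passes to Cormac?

The entire $224,000 passes to the siblings and their issue.
Counting each half-blood sibling's line as half a unit, there are 7/2 units in $224,000, so one unit is $64,000. Whole-blood lines (Kaspar, Kalinda, and Elio) take $64,000 each; half-blood lines (Eamon) take $32,000 each.
Kaspar's share ($64,000) is divided into 2 shares of $32,000: Mateus and Cormac each take $32,000.

Cormac receives $32,000.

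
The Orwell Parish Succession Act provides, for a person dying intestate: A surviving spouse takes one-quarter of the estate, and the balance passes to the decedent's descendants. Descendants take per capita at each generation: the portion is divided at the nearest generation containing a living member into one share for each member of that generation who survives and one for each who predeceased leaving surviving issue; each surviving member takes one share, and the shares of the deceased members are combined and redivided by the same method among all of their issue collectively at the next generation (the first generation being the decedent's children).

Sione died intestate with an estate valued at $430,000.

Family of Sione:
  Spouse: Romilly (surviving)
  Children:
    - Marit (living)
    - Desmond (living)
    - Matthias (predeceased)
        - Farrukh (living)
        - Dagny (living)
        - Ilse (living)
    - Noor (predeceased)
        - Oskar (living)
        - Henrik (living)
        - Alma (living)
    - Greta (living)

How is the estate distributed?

Romilly: $107,500; Marit: $64,500; Desmond: $64,500; Farrukh: $21,500; Dagny: $21,500; Ilse: $21,500; Oskar: $21,500; Henrik: $21,500; Alma: $21,500; Greta: $64,500

Romilly takes one-quarter of $430,000 = $107,500. The remaining $322,500 passes to the descendants.
The descendants' portion ($322,500) is divided at the children's generation into 5 shares of $64,500. Marit, Desmond, and Greta each take $64,500. The 2 shares of the deceased (Matthias and Noor) are combined into a pool of $129,000.
That pool ($129,000) is divided at the grandchildren's generation equally among Farrukh, Dagny, Ilse, Oskar, Henrik, and Alma: $21,500 each.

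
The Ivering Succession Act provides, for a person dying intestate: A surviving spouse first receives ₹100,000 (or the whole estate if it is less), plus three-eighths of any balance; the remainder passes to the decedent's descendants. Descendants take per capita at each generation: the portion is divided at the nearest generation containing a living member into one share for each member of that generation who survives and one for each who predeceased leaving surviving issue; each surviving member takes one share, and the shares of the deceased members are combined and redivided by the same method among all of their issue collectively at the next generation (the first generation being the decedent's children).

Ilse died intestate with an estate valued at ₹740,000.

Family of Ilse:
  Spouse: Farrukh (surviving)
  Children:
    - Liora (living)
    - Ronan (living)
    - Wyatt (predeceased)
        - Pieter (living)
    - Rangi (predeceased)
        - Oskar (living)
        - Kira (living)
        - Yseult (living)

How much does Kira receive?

Farrukh first takes ₹100,000, leaving a balance of ₹640,000. Farrukh then takes three-eighths of the balance (₹240,000), for a total of ₹340,000. The remaining ₹400,000 passes to the descendants.
The descendants' portion (₹400,000) is divided at the children's generation into 4 shares of ₹100,000. Liora and Ronan each take ₹100,000. The 2 shares of the deceased (Wyatt and Rangi) are combined into a pool of ₹200,000.
That pool (₹200,000) is divided at the grandchildren's generation equally among Pieter, Oskar, Kira, and Yseult: ₹50,000 each.

Kira receives ₹50,000.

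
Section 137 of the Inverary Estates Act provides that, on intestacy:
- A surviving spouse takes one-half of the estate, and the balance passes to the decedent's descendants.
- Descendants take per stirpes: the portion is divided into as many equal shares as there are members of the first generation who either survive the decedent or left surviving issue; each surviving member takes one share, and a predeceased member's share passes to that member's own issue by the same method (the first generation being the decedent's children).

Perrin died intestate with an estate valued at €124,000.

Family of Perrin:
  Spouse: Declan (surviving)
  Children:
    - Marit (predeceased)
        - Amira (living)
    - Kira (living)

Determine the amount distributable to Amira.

Amira receives €31,000.

Declan takes one-half of €124,000 = €62,000. The remaining €62,000 passes to the descendants.
The descendants' portion (€62,000) is divided into 2 shares of €31,000: Kira takes €31,000; Marit's €31,000 share passes to Marit's issue.
Marit's share (€31,000) passes entirely to Amira.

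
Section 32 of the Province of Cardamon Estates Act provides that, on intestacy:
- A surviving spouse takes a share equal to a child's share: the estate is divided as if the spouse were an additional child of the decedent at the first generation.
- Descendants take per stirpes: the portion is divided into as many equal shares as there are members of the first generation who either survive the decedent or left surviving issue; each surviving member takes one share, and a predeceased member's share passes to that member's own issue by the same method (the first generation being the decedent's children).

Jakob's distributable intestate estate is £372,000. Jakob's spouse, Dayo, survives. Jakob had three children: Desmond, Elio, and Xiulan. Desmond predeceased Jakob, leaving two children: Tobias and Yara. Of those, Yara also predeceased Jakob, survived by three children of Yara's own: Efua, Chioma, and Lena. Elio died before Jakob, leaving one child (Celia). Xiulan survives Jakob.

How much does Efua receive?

Efua receives £15,500.

The spouse counts as an additional share at the children's level, so there are 4 primary shares of £93,000. Dayo takes one such share (£93,000).
The children's combined portion (£279,000) is divided into 3 shares of £93,000: Xiulan takes £93,000; Desmond's £93,000 share passes to Desmond's issue; Elio's £93,000 share passes to Elio's issue.
Desmond's share (£93,000) is divided into 2 shares of £46,500: Tobias takes £46,500; Yara's £46,500 share passes to Yara's issue.
Yara's share (£46,500) is divided into 3 shares of £15,500: Efua, Chioma, and Lena each take £15,500.
Elio's share (£93,000) passes entirely to Celia.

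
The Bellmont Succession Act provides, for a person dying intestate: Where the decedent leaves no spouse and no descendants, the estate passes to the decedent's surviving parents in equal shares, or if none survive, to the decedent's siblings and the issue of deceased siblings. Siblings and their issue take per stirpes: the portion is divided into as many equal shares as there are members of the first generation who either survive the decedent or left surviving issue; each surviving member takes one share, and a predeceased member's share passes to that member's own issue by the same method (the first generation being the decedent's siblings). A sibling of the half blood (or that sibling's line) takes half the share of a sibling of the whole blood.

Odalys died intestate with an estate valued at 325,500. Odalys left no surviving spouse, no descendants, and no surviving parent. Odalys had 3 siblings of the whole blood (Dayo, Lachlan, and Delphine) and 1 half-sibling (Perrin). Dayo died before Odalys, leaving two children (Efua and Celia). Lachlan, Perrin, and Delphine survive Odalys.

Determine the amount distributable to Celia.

Celia receives 46,500.

The entire 325,500 passes to the siblings and their issue.
Counting each half-blood sibling's line as half a unit, there are 7/2 units in 325,500, so one unit is 93,000. Whole-blood lines (Dayo, Lachlan, and Delphine) take 93,000 each; half-blood lines (Perrin) take 46,500 each.
Dayo's share (93,000) is divided into 2 shares of 46,500: Efua and Celia each take 46,500.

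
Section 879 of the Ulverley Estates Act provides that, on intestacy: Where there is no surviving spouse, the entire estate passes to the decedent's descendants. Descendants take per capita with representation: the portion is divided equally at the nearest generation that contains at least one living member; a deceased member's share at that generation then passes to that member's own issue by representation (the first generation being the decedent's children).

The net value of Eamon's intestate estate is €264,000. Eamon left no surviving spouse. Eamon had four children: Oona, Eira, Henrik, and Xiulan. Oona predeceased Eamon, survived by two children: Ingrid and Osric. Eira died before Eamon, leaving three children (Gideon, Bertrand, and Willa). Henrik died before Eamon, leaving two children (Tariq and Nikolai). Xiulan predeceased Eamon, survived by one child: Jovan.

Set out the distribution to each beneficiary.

The entire €264,000 passes to the descendants.
No child survives, so the initial division is made at the grandchildren's generation.
That amount (€264,000) is divided into 8 shares of €33,000: Ingrid, Osric, Gideon, Bertrand, Willa, Tariq, Nikolai, and Jovan each take €33,000.

Ingrid: €33,000; Osric: €33,000; Gideon: €33,000; Bertrand: €33,000; Willa: €33,000; Tariq: €33,000; Nikolai: €33,000; Jovan: €33,000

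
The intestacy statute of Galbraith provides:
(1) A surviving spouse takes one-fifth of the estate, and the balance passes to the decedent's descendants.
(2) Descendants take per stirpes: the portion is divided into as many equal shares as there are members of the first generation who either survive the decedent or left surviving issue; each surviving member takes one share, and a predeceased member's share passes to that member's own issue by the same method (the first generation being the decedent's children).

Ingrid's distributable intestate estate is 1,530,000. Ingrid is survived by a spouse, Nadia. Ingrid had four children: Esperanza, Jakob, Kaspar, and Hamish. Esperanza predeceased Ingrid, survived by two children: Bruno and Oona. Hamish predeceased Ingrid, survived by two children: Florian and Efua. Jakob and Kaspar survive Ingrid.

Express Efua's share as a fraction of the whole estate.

Efua receives 1/10 of the estate.

Nadia takes one-fifth of 1,530,000 = 306,000. The remaining 1,224,000 passes to the descendants.
The descendants' portion (1,224,000) is divided into 4 shares of 306,000: Jakob and Kaspar each take 306,000; Esperanza's 306,000 share passes to Esperanza's issue; Hamish's 306,000 share passes to Hamish's issue.
Esperanza's share (306,000) is divided into 2 shares of 153,000: Bruno and Oona each take 153,000.
Hamish's share (306,000) is divided into 2 shares of 153,000: Florian and Efua each take 153,000.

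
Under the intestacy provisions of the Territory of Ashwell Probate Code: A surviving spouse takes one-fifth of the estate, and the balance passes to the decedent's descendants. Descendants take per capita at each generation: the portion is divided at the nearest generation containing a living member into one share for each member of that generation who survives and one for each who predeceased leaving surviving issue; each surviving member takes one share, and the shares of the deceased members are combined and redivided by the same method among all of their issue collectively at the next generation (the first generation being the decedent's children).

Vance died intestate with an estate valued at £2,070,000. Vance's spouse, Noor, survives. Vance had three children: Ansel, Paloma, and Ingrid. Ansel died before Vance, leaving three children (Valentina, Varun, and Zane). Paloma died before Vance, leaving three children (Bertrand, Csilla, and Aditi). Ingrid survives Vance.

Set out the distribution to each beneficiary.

Noor takes one-fifth of £2,070,000 = £414,000. The remaining £1,656,000 passes to the descendants.
The descendants' portion (£1,656,000) is divided at the children's generation into 3 shares of £552,000. Ingrid takes £552,000. The 2 shares of the deceased (Ansel and Paloma) are combined into a pool of £1,104,000.
That pool (£1,104,000) is divided at the grandchildren's generation equally among Valentina, Varun, Zane, Bertrand, Csilla, and Aditi: £184,000 each.

Noor: £414,000; Valentina: £184,000; Varun: £184,000; Zane: £184,000; Bertrand: £184,000; Csilla: £184,000; Aditi: £184,000; Ingrid: £552,000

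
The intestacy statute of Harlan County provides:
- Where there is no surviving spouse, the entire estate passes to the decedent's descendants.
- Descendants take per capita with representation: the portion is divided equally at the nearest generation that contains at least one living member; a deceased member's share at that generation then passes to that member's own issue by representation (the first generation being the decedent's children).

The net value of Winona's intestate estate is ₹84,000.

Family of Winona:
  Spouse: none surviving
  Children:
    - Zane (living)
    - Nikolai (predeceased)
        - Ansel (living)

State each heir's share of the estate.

The entire ₹84,000 passes to the descendants.
That amount (₹84,000) is divided into 2 shares of ₹42,000: Zane takes ₹42,000; Nikolai's ₹42,000 share passes to Nikolai's issue.
Nikolai's share (₹42,000) passes entirely to Ansel.

Zane: ₹42,000; Ansel: ₹42,000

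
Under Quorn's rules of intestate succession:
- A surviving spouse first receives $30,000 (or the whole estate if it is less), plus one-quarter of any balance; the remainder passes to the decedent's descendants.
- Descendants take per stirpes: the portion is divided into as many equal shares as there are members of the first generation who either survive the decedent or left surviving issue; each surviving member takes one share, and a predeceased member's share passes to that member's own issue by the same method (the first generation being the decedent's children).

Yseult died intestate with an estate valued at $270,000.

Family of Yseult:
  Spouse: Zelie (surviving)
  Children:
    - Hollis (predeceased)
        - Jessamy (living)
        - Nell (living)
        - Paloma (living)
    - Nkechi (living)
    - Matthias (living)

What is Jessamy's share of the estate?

Zelie first takes $30,000, leaving a balance of $240,000. Zelie then takes one-quarter of the balance ($60,000), for a total of $90,000. The remaining $180,000 passes to the descendants.
The descendants' portion ($180,000) is divided into 3 shares of $60,000: Nkechi and Matthias each take $60,000; Hollis's $60,000 share passes to Hollis's issue.
Hollis's share ($60,000) is divided into 3 shares of $20,000: Jessamy, Nell, and Paloma each take $20,000.

Jessamy receives $20,000.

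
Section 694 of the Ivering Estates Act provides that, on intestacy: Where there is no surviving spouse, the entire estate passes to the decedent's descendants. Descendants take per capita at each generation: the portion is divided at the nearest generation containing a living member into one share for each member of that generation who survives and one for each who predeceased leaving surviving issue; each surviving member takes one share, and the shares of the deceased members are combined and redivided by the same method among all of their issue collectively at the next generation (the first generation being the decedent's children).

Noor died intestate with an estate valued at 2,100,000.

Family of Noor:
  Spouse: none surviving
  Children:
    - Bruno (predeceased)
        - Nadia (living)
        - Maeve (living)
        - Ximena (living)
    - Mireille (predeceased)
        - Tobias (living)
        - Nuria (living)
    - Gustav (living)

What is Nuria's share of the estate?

The entire 2,100,000 passes to the descendants.
That amount (2,100,000) is divided at the children's generation into 3 shares of 700,000. Gustav takes 700,000. The 2 shares of the deceased (Bruno and Mireille) are combined into a pool of 1,400,000.
That pool (1,400,000) is divided at the grandchildren's generation equally among Nadia, Maeve, Ximena, Tobias, and Nuria: 280,000 each.

Nuria receives 280,000.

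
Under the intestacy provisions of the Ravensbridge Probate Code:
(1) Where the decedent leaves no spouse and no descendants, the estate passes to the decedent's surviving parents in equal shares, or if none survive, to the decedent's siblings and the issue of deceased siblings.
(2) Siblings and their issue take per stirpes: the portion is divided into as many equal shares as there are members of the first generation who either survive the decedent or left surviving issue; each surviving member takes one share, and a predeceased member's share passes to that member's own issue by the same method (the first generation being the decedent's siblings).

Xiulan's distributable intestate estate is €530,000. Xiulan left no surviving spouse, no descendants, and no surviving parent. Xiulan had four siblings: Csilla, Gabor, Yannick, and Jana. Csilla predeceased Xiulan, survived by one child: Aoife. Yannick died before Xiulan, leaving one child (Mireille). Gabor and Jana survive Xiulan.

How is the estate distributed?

The entire €530,000 passes to the siblings and their issue.
That amount (€530,000) is divided into 4 shares of €132,500: Gabor and Jana each take €132,500; Csilla's €132,500 share passes to Csilla's issue; Yannick's €132,500 share passes to Yannick's issue.
Csilla's share (€132,500) passes entirely to Aoife.
Yannick's share (€132,500) passes entirely to Mireille.

Aoife: €132,500; Gabor: €132,500; Mireille: €132,500; Jana: €132,500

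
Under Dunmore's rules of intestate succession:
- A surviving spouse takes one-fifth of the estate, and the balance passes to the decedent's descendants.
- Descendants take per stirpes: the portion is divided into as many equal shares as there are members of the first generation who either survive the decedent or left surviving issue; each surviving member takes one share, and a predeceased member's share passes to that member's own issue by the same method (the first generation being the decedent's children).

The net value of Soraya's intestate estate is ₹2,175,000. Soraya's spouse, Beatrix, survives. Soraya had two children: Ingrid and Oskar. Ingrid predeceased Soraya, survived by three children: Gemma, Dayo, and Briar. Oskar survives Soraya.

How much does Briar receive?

Briar receives ₹290,000.

Beatrix takes one-fifth of ₹2,175,000 = ₹435,000. The remaining ₹1,740,000 passes to the descendants.
The descendants' portion (₹1,740,000) is divided into 2 shares of ₹870,000: Oskar takes ₹870,000; Ingrid's ₹870,000 share passes to Ingrid's issue.
Ingrid's share (₹870,000) is divided into 3 shares of ₹290,000: Gemma, Dayo, and Briar each take ₹290,000.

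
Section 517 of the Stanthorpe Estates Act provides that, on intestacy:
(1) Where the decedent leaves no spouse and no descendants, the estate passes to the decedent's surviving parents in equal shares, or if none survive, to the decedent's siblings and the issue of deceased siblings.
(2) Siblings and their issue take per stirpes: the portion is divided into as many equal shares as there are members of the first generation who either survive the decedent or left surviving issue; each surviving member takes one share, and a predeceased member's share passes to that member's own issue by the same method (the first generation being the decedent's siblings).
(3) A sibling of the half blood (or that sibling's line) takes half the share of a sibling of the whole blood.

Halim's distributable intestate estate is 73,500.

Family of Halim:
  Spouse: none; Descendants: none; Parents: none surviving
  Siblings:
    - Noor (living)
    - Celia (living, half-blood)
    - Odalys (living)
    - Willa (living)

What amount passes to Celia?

Celia receives 10,500.

The entire 73,500 passes to the siblings and their issue.
Counting each half-blood sibling's line as half a unit, there are 7/2 units in 73,500, so one unit is 21,000. Whole-blood lines (Noor, Odalys, and Willa) take 21,000 each; half-blood lines (Celia) take 10,500 each.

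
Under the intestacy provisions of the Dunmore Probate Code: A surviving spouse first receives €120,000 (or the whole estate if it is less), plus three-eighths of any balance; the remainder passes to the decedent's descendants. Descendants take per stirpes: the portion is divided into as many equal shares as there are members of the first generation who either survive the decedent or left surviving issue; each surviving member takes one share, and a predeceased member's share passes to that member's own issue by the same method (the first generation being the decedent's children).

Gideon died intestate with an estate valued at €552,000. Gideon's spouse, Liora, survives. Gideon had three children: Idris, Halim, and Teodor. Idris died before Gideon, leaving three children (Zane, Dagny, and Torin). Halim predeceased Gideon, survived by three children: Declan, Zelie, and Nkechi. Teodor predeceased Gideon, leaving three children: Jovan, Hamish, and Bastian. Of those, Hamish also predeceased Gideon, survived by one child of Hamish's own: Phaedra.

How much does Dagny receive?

Liora first takes €120,000, leaving a balance of €432,000. Liora then takes three-eighths of the balance (€162,000), for a total of €282,000. The remaining €270,000 passes to the descendants.
The descendants' portion (€270,000) is divided into 3 shares of €90,000: Idris's €90,000 share passes to Idris's issue; Halim's €90,000 share passes to Halim's issue; Teodor's €90,000 share passes to Teodor's issue.
Idris's share (€90,000) is divided into 3 shares of €30,000: Zane, Dagny, and Torin each take €30,000.
Halim's share (€90,000) is divided into 3 shares of €30,000: Declan, Zelie, and Nkechi each take €30,000.
Teodor's share (€90,000) is divided into 3 shares of €30,000: Jovan and Bastian each take €30,000; Hamish's €30,000 share passes to Hamish's issue.
Hamish's share (€30,000) passes entirely to Phaedra.

Dagny receives €30,000.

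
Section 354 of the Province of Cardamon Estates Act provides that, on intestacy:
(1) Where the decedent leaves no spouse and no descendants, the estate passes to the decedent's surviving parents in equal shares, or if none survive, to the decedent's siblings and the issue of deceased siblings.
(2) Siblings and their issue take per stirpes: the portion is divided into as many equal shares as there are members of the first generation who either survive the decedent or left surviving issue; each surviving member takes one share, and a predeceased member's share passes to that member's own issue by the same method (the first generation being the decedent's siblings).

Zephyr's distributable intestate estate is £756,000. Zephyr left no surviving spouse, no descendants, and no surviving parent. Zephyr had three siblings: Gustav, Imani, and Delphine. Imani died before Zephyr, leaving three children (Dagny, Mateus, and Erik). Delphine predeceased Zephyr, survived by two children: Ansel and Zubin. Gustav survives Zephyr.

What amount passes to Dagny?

The entire £756,000 passes to the siblings and their issue.
That amount (£756,000) is divided into 3 shares of £252,000: Gustav takes £252,000; Imani's £252,000 share passes to Imani's issue; Delphine's £252,000 share passes to Delphine's issue.
Imani's share (£252,000) is divided into 3 shares of £84,000: Dagny, Mateus, and Erik each take £84,000.
Delphine's share (£252,000) is divided into 2 shares of £126,000: Ansel and Zubin each take £126,000.

Dagny receives £84,000.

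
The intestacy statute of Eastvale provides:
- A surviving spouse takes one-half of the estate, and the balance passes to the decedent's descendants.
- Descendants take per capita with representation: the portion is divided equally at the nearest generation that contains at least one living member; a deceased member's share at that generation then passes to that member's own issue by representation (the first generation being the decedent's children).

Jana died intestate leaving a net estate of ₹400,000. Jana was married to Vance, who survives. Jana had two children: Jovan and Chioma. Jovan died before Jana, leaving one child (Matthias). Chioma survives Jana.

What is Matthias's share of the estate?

Vance takes one-half of ₹400,000 = ₹200,000. The remaining ₹200,000 passes to the descendants.
The descendants' portion (₹200,000) is divided into 2 shares of ₹100,000: Chioma takes ₹100,000; Jovan's ₹100,000 share passes to Jovan's issue.
Jovan's share (₹100,000) passes entirely to Matthias.

Matthias receives ₹100,000.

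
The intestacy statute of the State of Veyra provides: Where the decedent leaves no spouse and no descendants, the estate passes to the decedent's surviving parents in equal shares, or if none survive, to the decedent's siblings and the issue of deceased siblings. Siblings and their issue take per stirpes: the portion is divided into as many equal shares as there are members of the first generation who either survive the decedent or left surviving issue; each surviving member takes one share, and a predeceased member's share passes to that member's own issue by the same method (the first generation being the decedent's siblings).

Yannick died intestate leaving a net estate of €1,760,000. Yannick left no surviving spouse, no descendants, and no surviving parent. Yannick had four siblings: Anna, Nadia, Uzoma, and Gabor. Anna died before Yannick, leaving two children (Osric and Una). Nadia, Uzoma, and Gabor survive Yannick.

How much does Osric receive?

The entire €1,760,000 passes to the siblings and their issue.
That amount (€1,760,000) is divided into 4 shares of €440,000: Nadia, Uzoma, and Gabor each take €440,000; Anna's €440,000 share passes to Anna's issue.
Anna's share (€440,000) is divided into 2 shares of €220,000: Osric and Una each take €220,000.

Osric receives €220,000.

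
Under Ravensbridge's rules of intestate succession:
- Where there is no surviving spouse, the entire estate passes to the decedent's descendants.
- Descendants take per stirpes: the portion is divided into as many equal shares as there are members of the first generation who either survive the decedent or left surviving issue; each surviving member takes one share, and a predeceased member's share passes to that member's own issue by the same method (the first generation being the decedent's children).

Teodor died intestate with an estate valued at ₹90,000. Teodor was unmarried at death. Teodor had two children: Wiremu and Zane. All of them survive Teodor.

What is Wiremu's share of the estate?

Wiremu receives ₹45,000.

The entire ₹90,000 passes to the descendants.
That amount (₹90,000) is divided into 2 shares of ₹45,000: Wiremu and Zane each take ₹45,000.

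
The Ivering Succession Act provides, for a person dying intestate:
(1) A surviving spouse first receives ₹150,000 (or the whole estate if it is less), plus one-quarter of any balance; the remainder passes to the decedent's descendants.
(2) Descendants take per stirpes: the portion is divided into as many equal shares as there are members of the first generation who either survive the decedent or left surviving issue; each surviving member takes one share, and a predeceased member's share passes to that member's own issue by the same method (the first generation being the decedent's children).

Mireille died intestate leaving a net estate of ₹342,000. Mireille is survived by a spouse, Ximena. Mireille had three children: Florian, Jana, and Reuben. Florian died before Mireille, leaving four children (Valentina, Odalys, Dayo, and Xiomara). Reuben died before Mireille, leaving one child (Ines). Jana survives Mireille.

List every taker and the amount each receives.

Ximena first takes ₹150,000, leaving a balance of ₹192,000. Ximena then takes one-quarter of the balance (₹48,000), for a total of ₹198,000. The remaining ₹144,000 passes to the descendants.
The descendants' portion (₹144,000) is divided into 3 shares of ₹48,000: Jana takes ₹48,000; Florian's ₹48,000 share passes to Florian's issue; Reuben's ₹48,000 share passes to Reuben's issue.
Florian's share (₹48,000) is divided into 4 shares of ₹12,000: Valentina, Odalys, Dayo, and Xiomara each take ₹12,000.
Reuben's share (₹48,000) passes entirely to Ines.

Ximena: ₹198,000; Valentina: ₹12,000; Odalys: ₹12,000; Dayo: ₹12,000; Xiomara: ₹12,000; Jana: ₹48,000; Ines: ₹48,000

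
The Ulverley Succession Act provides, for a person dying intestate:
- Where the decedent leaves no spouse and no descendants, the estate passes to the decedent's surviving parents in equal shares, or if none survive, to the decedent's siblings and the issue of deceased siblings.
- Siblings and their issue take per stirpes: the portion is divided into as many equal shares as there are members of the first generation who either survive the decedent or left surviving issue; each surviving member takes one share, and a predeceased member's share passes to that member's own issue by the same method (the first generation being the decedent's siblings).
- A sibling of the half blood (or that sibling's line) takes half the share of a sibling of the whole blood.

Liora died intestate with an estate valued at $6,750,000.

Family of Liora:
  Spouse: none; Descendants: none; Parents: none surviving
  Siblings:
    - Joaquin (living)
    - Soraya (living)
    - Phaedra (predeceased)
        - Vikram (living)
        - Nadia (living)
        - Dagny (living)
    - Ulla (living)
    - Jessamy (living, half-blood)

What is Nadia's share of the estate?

Nadia receives $500,000.

The entire $6,750,000 passes to the siblings and their issue.
Counting each half-blood sibling's line as half a unit, there are 9/2 units in $6,750,000, so one unit is $1,500,000. Whole-blood lines (Joaquin, Soraya, Phaedra, and Ulla) take $1,500,000 each; half-blood lines (Jessamy) take $750,000 each.
Phaedra's share ($1,500,000) is divided into 3 shares of $500,000: Vikram, Nadia, and Dagny each take $500,000.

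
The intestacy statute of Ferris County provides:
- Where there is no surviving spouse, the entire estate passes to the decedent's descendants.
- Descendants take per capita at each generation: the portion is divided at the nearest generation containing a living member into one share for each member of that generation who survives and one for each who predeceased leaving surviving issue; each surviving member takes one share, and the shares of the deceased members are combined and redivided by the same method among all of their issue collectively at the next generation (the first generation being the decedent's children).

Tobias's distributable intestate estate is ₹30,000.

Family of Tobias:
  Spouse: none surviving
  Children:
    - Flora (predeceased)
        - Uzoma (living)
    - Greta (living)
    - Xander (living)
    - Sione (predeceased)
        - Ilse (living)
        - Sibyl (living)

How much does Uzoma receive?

Uzoma receives ₹5,000.

The entire ₹30,000 passes to the descendants.
That amount (₹30,000) is divided at the children's generation into 4 shares of ₹7,500. Greta and Xander each take ₹7,500. The 2 shares of the deceased (Flora and Sione) are combined into a pool of ₹15,000.
That pool (₹15,000) is divided at the grandchildren's generation equally among Uzoma, Ilse, and Sibyl: ₹5,000 each.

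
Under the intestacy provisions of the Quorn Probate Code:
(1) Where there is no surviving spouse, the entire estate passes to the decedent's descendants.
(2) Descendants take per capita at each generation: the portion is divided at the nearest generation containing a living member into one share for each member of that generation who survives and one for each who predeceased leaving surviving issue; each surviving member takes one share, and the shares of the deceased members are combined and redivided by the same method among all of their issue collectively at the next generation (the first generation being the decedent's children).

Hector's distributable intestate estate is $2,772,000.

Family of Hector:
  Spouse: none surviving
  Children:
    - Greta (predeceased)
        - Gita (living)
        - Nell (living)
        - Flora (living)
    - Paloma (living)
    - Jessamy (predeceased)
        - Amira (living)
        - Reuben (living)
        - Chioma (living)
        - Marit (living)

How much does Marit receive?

Marit receives $264,000.

The entire $2,772,000 passes to the descendants.
That amount ($2,772,000) is divided at the children's generation into 3 shares of $924,000. Paloma takes $924,000. The 2 shares of the deceased (Greta and Jessamy) are combined into a pool of $1,848,000.
That pool ($1,848,000) is divided at the grandchildren's generation equally among Gita, Nell, Flora, Amira, Reuben, Chioma, and Marit: $264,000 each.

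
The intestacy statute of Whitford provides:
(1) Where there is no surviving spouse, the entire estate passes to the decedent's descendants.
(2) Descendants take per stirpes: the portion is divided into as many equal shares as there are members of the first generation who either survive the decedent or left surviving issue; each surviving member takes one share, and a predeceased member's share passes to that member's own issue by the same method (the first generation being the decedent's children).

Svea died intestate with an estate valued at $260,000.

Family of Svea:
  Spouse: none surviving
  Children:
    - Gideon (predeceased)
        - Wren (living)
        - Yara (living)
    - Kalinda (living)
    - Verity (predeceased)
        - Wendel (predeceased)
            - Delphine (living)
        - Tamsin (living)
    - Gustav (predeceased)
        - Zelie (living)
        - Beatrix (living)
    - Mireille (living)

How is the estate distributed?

The entire $260,000 passes to the descendants.
That amount ($260,000) is divided into 5 shares of $52,000: Kalinda and Mireille each take $52,000; Gideon's $52,000 share passes to Gideon's issue; Verity's $52,000 share passes to Verity's issue; Gustav's $52,000 share passes to Gustav's issue.
Gideon's share ($52,000) is divided into 2 shares of $26,000: Wren and Yara each take $26,000.
Verity's share ($52,000) is divided into 2 shares of $26,000: Tamsin takes $26,000; Wendel's $26,000 share passes to Wendel's issue.
Wendel's share ($26,000) passes entirely to Delphine.
Gustav's share ($52,000) is divided into 2 shares of $26,000: Zelie and Beatrix each take $26,000.

Wren: $26,000; Yara: $26,000; Kalinda: $52,000; Delphine: $26,000; Tamsin: $26,000; Zelie: $26,000; Beatrix: $26,000; Mireille: $52,000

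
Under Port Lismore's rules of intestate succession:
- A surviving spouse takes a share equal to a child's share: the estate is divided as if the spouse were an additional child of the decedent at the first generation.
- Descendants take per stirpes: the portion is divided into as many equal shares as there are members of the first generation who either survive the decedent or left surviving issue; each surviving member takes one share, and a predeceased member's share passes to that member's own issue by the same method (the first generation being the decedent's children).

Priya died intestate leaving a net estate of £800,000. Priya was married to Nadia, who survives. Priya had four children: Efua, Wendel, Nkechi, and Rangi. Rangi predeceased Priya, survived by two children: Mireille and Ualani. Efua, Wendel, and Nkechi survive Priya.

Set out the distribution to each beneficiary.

The spouse counts as an additional share at the children's level, so there are 5 primary shares of £160,000. Nadia takes one such share (£160,000).
The children's combined portion (£640,000) is divided into 4 shares of £160,000: Efua, Wendel, and Nkechi each take £160,000; Rangi's £160,000 share passes to Rangi's issue.
Rangi's share (£160,000) is divided into 2 shares of £80,000: Mireille and Ualani each take £80,000.

Nadia: £160,000; Efua: £160,000; Wendel: £160,000; Nkechi: £160,000; Mireille: £80,000; Ualani: £80,000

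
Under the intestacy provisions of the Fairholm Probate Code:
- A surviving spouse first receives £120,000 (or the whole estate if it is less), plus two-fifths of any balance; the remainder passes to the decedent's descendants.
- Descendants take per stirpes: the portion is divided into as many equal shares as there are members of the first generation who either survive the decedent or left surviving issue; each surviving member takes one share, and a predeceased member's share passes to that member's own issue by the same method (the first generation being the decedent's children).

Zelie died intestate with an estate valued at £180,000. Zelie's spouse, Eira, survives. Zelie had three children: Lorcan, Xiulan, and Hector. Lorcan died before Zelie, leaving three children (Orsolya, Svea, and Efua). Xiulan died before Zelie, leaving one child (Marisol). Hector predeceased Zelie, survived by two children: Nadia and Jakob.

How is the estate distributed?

Eira first takes £120,000, leaving a balance of £60,000. Eira then takes two-fifths of the balance (£24,000), for a total of £144,000. The remaining £36,000 passes to the descendants.
The descendants' portion (£36,000) is divided into 3 shares of £12,000: Lorcan's £12,000 share passes to Lorcan's issue; Xiulan's £12,000 share passes to Xiulan's issue; Hector's £12,000 share passes to Hector's issue.
Lorcan's share (£12,000) is divided into 3 shares of £4,000: Orsolya, Svea, and Efua each take £4,000.
Xiulan's share (£12,000) passes entirely to Marisol.
Hector's share (£12,000) is divided into 2 shares of £6,000: Nadia and Jakob each take £6,000.

Eira: £144,000; Orsolya: £4,000; Svea: £4,000; Efua: £4,000; Marisol: £12,000; Nadia: £6,000; Jakob: £6,000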